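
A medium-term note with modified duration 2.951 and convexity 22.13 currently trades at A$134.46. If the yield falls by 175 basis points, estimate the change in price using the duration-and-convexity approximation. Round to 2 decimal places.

+A$7.40

Duration effect: -D_mod·Δy = -2.951 × (-0.0175) = +0.0516425
Convexity effect: ½·C·(Δy)² = 0.5 × 22.13 × (-0.0175)² = +0.00338865625
ΔP/P ≈ +0.0516425 + 0.00338865625 = +0.05503115625
ΔP ≈ 134.46 × (+0.05503115625) = +7.399489269375.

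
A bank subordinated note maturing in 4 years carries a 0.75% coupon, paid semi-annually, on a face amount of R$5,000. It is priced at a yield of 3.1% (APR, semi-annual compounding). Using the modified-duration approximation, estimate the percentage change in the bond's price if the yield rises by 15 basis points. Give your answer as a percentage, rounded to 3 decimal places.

Periodic yield y = 0.0155. Modified duration first:
  t   CF        PV=CF/(1+0.0155)^t    t·PV
  1        18.75        18.4638        18.4638
  2        18.75        18.1820        36.3640
  3        18.75        17.9045        53.7134
  4        18.75        17.6312        70.5247
  5        18.75        17.3621        86.8104
  6        18.75        17.0971       102.5824
  7        18.75        16.8361       117.8528
  8     5,018.75     4,437.6816    35,501.4530
  Σ                  4,561.1583    35,987.7645
P = 4,561.1583; D_Mac = 7.89005 half-year periods = 3.94502 yrs; D_mod = 3.94502/(1+0.0155) = 3.88481 yrs.
ΔP/P ≈ -D_mod · Δy = -3.88481 × (+0.0015) = -0.005827 = -0.5827%.

-0.583%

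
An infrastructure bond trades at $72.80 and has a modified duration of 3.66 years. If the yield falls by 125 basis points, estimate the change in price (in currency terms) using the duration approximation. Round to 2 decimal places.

Duration approximation: ΔP/P ≈ -D_mod · Δy = -3.66 × (-0.0125) = +0.045750.
ΔP ≈ 72.80 × (+0.045750) = +3.33060.

+$3.33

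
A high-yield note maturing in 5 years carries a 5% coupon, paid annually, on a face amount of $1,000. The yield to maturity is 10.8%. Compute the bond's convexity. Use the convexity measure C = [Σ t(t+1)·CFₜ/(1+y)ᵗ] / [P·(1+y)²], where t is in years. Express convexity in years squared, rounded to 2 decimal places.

With y = 0.108:
  t   CF        PV=CF/(1+0.108)^t    t·PV        t(t+1)·PV
  1        50.00        45.1264        45.1264          90.2527
  2        50.00        40.7278        81.4555         244.3665
  3        50.00        36.7579       110.2737         441.0948
  4        50.00        33.1750       132.7000         663.5000
  5     1,050.00       628.7681     3,143.8405      18,863.0429
  Σ                    784.5551     3,513.3961      20,302.2570
P = 784.5551.
Convexity = Σ t(t+1)·PV / [P·(1+y)²] = 20,302.2570 / (784.5551 × 1.227664) = 21.07858.

21.08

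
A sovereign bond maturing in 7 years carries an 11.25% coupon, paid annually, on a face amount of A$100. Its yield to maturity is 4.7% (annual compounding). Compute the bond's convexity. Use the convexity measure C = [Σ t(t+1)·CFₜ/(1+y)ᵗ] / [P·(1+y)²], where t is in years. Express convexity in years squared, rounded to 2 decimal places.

With y = 0.047:
  t   CF        PV=CF/(1+0.047)^t    t·PV        t(t+1)·PV
  1        11.25        10.7450        10.7450          21.4900
  2        11.25        10.2626        20.5253          61.5758
  3        11.25         9.8019        29.4058         117.6234
  4        11.25         9.3619        37.4478         187.2388
  5        11.25         8.9417        44.7084         268.2504
  6        11.25         8.5403        51.2417         358.6920
  7       111.25        80.6628       564.6395       4,517.1163
  Σ                    138.3163       758.7135       5,531.9867
P = 138.3163.
Convexity = Σ t(t+1)·PV / [P·(1+y)²] = 5,531.9867 / (138.3163 × 1.096209) = 36.48501.

36.49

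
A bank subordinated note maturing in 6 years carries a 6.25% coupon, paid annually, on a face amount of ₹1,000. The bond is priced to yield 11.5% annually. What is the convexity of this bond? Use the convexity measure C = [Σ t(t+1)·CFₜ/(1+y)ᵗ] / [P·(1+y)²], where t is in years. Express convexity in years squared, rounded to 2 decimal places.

With y = 0.115:
  t   CF        PV=CF/(1+0.115)^t    t·PV        t(t+1)·PV
  1        62.50        56.0538        56.0538         112.1076
  2        62.50        50.2725       100.5450         301.6349
  3        62.50        45.0874       135.2623         541.0491
  4        62.50        40.4372       161.7486         808.7430
  5        62.50        36.2665       181.3325       1,087.9951
  6     1,062.50       552.9422     3,317.6532      23,223.5723
  Σ                    781.0596     3,952.5953      26,075.1020
P = 781.0596.
Convexity = Σ t(t+1)·PV / [P·(1+y)²] = 26,075.1020 / (781.0596 × 1.243225) = 26.85296.

26.85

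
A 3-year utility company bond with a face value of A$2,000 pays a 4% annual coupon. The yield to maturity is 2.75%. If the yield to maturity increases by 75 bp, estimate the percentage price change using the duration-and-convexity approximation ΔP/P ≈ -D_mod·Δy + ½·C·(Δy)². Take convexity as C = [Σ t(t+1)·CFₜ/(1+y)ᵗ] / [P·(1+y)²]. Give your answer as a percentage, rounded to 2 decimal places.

With y = 0.0275:
  t   CF        PV=CF/(1+0.0275)^t    t·PV        t(t+1)·PV
  1        80.00        77.8589        77.8589         155.7178
  2        80.00        75.7751       151.5501         454.6504
  3     2,080.00     1,917.4226     5,752.2678      23,009.0713
  Σ                  2,071.0566     5,981.6768      23,619.4394
P = 2,071.0566; D_Mac = 2.88822 yrs; D_mod = 2.81092 yrs; C = 10.80224.
Duration effect: -2.81092 × (+0.0075) = -0.021082
Convexity effect: 0.5 × 10.80224 × (0.0075)² = +0.0003038
ΔP/P ≈ -0.021082 + 0.0003038 = -0.020778 = -2.0778%.

-2.08%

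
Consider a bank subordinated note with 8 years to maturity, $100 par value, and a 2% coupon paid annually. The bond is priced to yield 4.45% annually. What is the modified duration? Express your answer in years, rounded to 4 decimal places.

Periodic yield y = 0.0445. First find Macaulay duration:
  t   CF        PV=CF/(1+0.0445)^t    t·PV
  1         2.00         1.9148         1.9148
  2         2.00         1.8332         3.6664
  3         2.00         1.7551         5.2653
  4         2.00         1.6803         6.7213
  5         2.00         1.6087         8.0437
  6         2.00         1.5402         9.2412
  7         2.00         1.4746        10.3221
  8       102.00        72.0000       576.0002
  Σ                     83.8070       621.1752
P = 83.8070; Macaulay duration = 621.1752 / 83.8070 = 7.41197 years.
Modified duration = D_Mac / (1 + y) = 7.41197 / 1.0445 = 7.09619 years.

7.0962 years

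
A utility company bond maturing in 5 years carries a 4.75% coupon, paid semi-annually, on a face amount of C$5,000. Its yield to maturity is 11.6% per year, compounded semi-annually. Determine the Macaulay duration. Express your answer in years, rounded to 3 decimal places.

4.413 years

Periodic yield y = 0.058. Discount each cash flow and weight by its period:
  t   CF        PV=CF/(1+0.058)^t    t·PV
  1       118.75       112.2401       112.2401
  2       118.75       106.0870       212.1741
  3       118.75       100.2713       300.8139
  4       118.75        94.7744       379.0975
  5       118.75        89.5788       447.8940
  6       118.75        84.6681       508.0084
  7       118.75        80.0265       560.1857
  8       118.75        75.6394       605.1155
  9       118.75        71.4928       643.4356
  10    5,118.75     2,912.7770    29,127.7704
  Σ                  3,727.5555    32,896.7351
Price P = Σ PV = 3,727.5555.
Macaulay duration = Σ(t·PV) / P = 32,896.7351 / 3,727.5555 = 8.82528 half-year periods.
In years: 8.82528 / 2 = 4.41264 years.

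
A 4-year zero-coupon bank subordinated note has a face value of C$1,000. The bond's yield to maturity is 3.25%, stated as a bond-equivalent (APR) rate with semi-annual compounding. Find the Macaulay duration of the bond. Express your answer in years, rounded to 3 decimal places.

A zero-coupon bond has a single cash flow at maturity, so its Macaulay duration equals its maturity: 4 years.
(Equivalently: 8 semi-annual periods ÷ 2 = 4 years.)

4.000 years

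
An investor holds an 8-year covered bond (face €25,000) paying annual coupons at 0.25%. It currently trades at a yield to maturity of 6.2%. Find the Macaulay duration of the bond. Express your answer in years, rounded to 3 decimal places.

7.907 years

Periodic yield y = 0.062. Discount each cash flow and weight by its year:
  t   CF        PV=CF/(1+0.062)^t    t·PV
  1        62.50        58.8512        58.8512
  2        62.50        55.4155       110.8309
  3        62.50        52.1803       156.5409
  4        62.50        49.1340       196.5359
  5        62.50        46.2655       231.3276
  6        62.50        43.5645       261.3871
  7        62.50        41.0212       287.1484
  8    25,062.50    15,489.1739   123,913.3913
  Σ                 15,835.6061   125,216.0134
Price P = Σ PV = 15,835.6061.
Macaulay duration = Σ(t·PV) / P = 125,216.0134 / 15,835.6061 = 7.90724 years.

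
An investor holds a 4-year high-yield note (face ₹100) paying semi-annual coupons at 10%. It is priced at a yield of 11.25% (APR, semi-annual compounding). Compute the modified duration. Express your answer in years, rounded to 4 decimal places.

Periodic yield y = 0.05625. First find Macaulay duration:
  t   CF        PV=CF/(1+0.05625)^t    t·PV
  1         5.00         4.7337         4.7337
  2         5.00         4.4816         8.9633
  3         5.00         4.2430        12.7289
  4         5.00         4.0170        16.0680
  5         5.00         3.8031        19.0154
  6         5.00         3.6006        21.6033
  7         5.00         3.4088        23.8617
  8       105.00        67.7728       542.1825
  Σ                     96.0606       649.1569
P = 96.0606; Macaulay duration = 649.1569 / 96.0606 = 6.75778 half-year periods = 3.37889 years.
Modified duration = D_Mac / (1 + y) = 3.37889 / 1.05625 = 3.19895 years.

3.1990 years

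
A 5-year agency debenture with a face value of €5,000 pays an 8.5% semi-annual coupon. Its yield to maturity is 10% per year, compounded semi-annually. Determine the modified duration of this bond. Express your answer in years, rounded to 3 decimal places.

3.949 years

Periodic yield y = 0.05. First find Macaulay duration:
  t   CF        PV=CF/(1+0.05)^t    t·PV
  1       212.50       202.3810       202.3810
  2       212.50       192.7438       385.4875
  3       212.50       183.5655       550.6965
  4       212.50       174.8243       699.2971
  5       212.50       166.4993       832.4966
  6       212.50       158.5708       951.4246
  7       212.50       151.0198     1,057.1385
  8       212.50       143.8284     1,150.6269
  9       212.50       136.9794     1,232.8146
  10    5,212.50     3,200.0228    32,000.2283
  Σ                  4,710.4349    39,062.5915
P = 4,710.4349; Macaulay duration = 39,062.5915 / 4,710.4349 = 8.29278 half-year periods = 4.14639 years.
Modified duration = D_Mac / (1 + y) = 4.14639 / 1.05 = 3.94894 years.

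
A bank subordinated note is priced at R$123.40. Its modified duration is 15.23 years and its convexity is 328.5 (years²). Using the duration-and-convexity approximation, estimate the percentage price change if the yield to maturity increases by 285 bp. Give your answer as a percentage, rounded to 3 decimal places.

-30.064%

Duration effect: -D_mod·Δy = -15.23 × (+0.0285) = -0.434055
Convexity effect: ½·C·(Δy)² = 0.5 × 328.5 × (0.0285)² = +0.1334120625
ΔP/P ≈ -0.434055 + 0.1334120625 = -0.3006429375
= -30.06429375%.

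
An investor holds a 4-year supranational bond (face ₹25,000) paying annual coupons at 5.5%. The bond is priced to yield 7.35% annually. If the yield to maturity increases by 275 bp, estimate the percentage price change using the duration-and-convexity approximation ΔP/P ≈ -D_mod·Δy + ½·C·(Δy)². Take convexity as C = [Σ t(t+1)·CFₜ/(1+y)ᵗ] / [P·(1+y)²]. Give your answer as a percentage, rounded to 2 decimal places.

With y = 0.0735:
  t   CF        PV=CF/(1+0.0735)^t    t·PV        t(t+1)·PV
  1     1,375.00     1,280.8570     1,280.8570       2,561.7140
  2     1,375.00     1,193.1598     2,386.3195       7,158.9586
  3     1,375.00     1,111.4669     3,334.4008      13,337.6034
  4    26,375.00    19,860.2300    79,440.9199     397,204.5995
  Σ                 23,445.7137    86,442.4973     420,262.8755
P = 23,445.7137; D_Mac = 3.68692 yrs; D_mod = 3.43449 yrs; C = 15.55441.
Duration effect: -3.43449 × (+0.0275) = -0.094448
Convexity effect: 0.5 × 15.55441 × (0.0275)² = +0.0058815
ΔP/P ≈ -0.094448 + 0.0058815 = -0.088567 = -8.8567%.

-8.86%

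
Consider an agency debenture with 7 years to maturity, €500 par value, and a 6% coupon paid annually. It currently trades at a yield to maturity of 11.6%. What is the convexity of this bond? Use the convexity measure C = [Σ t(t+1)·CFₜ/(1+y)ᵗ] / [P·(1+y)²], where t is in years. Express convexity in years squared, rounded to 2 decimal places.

With y = 0.116:
  t   CF        PV=CF/(1+0.116)^t    t·PV        t(t+1)·PV
  1        30.00        26.8817        26.8817          53.7634
  2        30.00        24.0876        48.1751         144.5254
  3        30.00        21.5838        64.7515         259.0061
  4        30.00        19.3404        77.3614         386.8071
  5        30.00        17.3301        86.6503         519.9021
  6        30.00        15.5287        93.1724         652.2069
  7       530.00       245.8253     1,720.7768      13,766.2146
  Σ                    370.5775     2,117.7694      15,782.4255
P = 370.5775.
Convexity = Σ t(t+1)·PV / [P·(1+y)²] = 15,782.4255 / (370.5775 × 1.245456) = 34.19529.

34.20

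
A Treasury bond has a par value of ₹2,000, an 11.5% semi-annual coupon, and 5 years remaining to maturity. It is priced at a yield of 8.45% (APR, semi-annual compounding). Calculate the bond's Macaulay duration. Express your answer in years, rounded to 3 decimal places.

Periodic yield y = 0.04225. Discount each cash flow and weight by its period:
  t   CF        PV=CF/(1+0.04225)^t    t·PV
  1       115.00       110.3382       110.3382
  2       115.00       105.8654       211.7308
  3       115.00       101.5739       304.7217
  4       115.00        97.4564       389.8255
  5       115.00        93.5058       467.5288
  6       115.00        89.7153       538.2917
  7       115.00        86.0785       602.5493
  8       115.00        82.5891       660.7126
  9       115.00        79.2411       713.1702
  10    2,115.00     1,398.2709    13,982.7095
  Σ                  2,244.6345    17,981.5782
Price P = Σ PV = 2,244.6345.
Macaulay duration = Σ(t·PV) / P = 17,981.5782 / 2,244.6345 = 8.01092 half-year periods.
In years: 8.01092 / 2 = 4.00546 years.

4.005 years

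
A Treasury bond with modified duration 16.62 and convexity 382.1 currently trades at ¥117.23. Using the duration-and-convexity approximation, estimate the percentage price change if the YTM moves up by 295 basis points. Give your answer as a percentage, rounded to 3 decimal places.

Duration effect: -D_mod·Δy = -16.62 × (+0.0295) = -0.490290
Convexity effect: ½·C·(Δy)² = 0.5 × 382.1 × (0.0295)² = +0.1662612625
ΔP/P ≈ -0.490290 + 0.1662612625 = -0.3240287375
= -32.40287375%.

-32.403%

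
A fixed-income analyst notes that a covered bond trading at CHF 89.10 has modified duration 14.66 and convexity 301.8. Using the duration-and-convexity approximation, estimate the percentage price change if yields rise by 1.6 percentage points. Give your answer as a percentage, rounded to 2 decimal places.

-19.59%

Duration effect: -D_mod·Δy = -14.66 × (+0.016) = -0.234560
Convexity effect: ½·C·(Δy)² = 0.5 × 301.8 × (0.016)² = +0.0386304
ΔP/P ≈ -0.234560 + 0.0386304 = -0.1959296
= -19.59296%.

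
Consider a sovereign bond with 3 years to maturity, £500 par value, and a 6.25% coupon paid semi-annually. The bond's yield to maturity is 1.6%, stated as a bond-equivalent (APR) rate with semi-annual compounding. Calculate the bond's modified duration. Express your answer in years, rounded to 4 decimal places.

2.7752 years

Periodic yield y = 0.008. First find Macaulay duration:
  t   CF        PV=CF/(1+0.008)^t    t·PV
  1       15.625        15.5010        15.5010
  2       15.625        15.3780        30.7559
  3       15.625        15.2559        45.7678
  4       15.625        15.1348        60.5394
  5       15.625        15.0147        75.0736
  6      515.625       491.5535     2,949.3209
  Σ                    567.8379     3,176.9585
P = 567.8379; Macaulay duration = 3,176.9585 / 567.8379 = 5.59483 half-year periods = 2.79742 years.
Modified duration = D_Mac / (1 + y) = 2.79742 / 1.008 = 2.77521 years.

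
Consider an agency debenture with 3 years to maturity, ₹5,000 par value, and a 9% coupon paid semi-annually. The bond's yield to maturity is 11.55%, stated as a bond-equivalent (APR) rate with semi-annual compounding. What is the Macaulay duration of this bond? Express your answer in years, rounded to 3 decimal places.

Periodic yield y = 0.05775. Discount each cash flow and weight by its period:
  t   CF        PV=CF/(1+0.05775)^t    t·PV
  1       225.00       212.7157       212.7157
  2       225.00       201.1020       402.2041
  3       225.00       190.1225       570.3674
  4       225.00       179.7423       718.9693
  5       225.00       169.9289       849.6447
  6     5,225.00     3,730.6808    22,384.0847
  Σ                  4,684.2922    25,137.9859
Price P = Σ PV = 4,684.2922.
Macaulay duration = Σ(t·PV) / P = 25,137.9859 / 4,684.2922 = 5.36644 half-year periods.
In years: 5.36644 / 2 = 2.68322 years.

2.683 years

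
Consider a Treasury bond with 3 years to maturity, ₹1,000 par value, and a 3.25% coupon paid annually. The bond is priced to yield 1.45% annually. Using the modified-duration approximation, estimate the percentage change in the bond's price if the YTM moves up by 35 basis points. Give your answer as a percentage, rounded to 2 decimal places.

Periodic yield y = 0.0145. Modified duration first:
  t   CF        PV=CF/(1+0.0145)^t    t·PV
  1        32.50        32.0355        32.0355
  2        32.50        31.5776        63.1552
  3     1,032.50       988.8579     2,966.5738
  Σ                  1,052.4710     3,061.7645
P = 1,052.4710; D_Mac = 2.90912 yrs; D_mod = 2.90912/(1+0.0145) = 2.86754 yrs.
ΔP/P ≈ -D_mod · Δy = -2.86754 × (+0.0035) = -0.010036 = -1.0036%.

-1.00%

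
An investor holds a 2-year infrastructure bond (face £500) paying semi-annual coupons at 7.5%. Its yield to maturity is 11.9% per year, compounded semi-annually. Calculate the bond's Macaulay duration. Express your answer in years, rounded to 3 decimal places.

1.889 years

Periodic yield y = 0.0595. Discount each cash flow and weight by its period:
  t   CF        PV=CF/(1+0.0595)^t    t·PV
  1        18.75        17.6970        17.6970
  2        18.75        16.7032        33.4064
  3        18.75        15.7652        47.2955
  4       518.75       411.6748     1,646.6991
  Σ                    461.8402     1,745.0980
Price P = Σ PV = 461.8402.
Macaulay duration = Σ(t·PV) / P = 1,745.0980 / 461.8402 = 3.77858 half-year periods.
In years: 3.77858 / 2 = 1.88929 years.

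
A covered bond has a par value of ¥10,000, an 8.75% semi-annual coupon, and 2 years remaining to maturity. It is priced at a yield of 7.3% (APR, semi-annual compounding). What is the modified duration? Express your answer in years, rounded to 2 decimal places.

1.81 years

Periodic yield y = 0.0365. First find Macaulay duration:
  t   CF        PV=CF/(1+0.0365)^t    t·PV
  1       437.50       422.0936       422.0936
  2       437.50       407.2297       814.4594
  3       437.50       392.8892     1,178.6677
  4    10,437.50     9,043.1402    36,172.5607
  Σ                 10,265.3527    38,587.7814
P = 10,265.3527; Macaulay duration = 38,587.7814 / 10,265.3527 = 3.75903 half-year periods = 1.87952 years.
Modified duration = D_Mac / (1 + y) = 1.87952 / 1.0365 = 1.81333 years.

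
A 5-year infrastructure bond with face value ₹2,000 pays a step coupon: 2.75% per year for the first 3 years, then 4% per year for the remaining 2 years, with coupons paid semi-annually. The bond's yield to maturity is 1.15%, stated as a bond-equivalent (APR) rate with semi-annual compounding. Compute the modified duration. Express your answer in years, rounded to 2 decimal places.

4.68 years

Periodic yield y = 0.00575. First find Macaulay duration:
  t   CF        PV=CF/(1+0.00575)^t    t·PV
  1        27.50        27.3428        27.3428
  2        27.50        27.1865        54.3729
  3        27.50        27.0310        81.0931
  4        27.50        26.8765       107.5060
  5        27.50        26.7228       133.6142
  6        27.50        26.5701       159.4203
  7        40.00        38.4264       268.9848
  8        40.00        38.2067       305.6537
  9        40.00        37.9883       341.8945
  10    2,040.00     1,926.3259    19,263.2586
  Σ                  2,202.6769    20,743.1408
P = 2,202.6769; Macaulay duration = 20,743.1408 / 2,202.6769 = 9.41724 half-year periods = 4.70862 years.
Modified duration = D_Mac / (1 + y) = 4.70862 / 1.00575 = 4.68170 years.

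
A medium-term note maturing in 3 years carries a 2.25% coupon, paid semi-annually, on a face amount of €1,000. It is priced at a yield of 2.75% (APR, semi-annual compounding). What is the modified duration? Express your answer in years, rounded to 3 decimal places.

2.878 years

Periodic yield y = 0.01375. First find Macaulay duration:
  t   CF        PV=CF/(1+0.01375)^t    t·PV
  1        11.25        11.0974        11.0974
  2        11.25        10.9469        21.8938
  3        11.25        10.7984        32.3952
  4        11.25        10.6519        42.6078
  5        11.25        10.5075        52.5374
  6     1,011.25       931.6941     5,590.1644
  Σ                    985.6962     5,750.6960
P = 985.6962; Macaulay duration = 5,750.6960 / 985.6962 = 5.83415 half-year periods = 2.91707 years.
Modified duration = D_Mac / (1 + y) = 2.91707 / 1.01375 = 2.87751 years.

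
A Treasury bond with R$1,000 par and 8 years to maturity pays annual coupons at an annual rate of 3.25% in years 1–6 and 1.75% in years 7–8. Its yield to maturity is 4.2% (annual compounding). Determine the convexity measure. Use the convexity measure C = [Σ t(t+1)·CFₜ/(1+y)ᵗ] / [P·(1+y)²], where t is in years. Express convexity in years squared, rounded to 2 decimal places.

56.85

With y = 0.042:
  t   CF        PV=CF/(1+0.042)^t    t·PV        t(t+1)·PV
  1        32.50        31.1900        31.1900          62.3800
  2        32.50        29.9328        59.8657         179.5970
  3        32.50        28.7263        86.1790         344.7160
  4        32.50        27.5685       110.2738         551.3692
  5        32.50        26.4573       132.2863         793.7176
  6        32.50        25.3908       152.3450       1,066.4152
  7        17.50        13.1209        91.8464         734.7711
  8     1,017.50       732.1375     5,857.1002      52,713.9017
  Σ                    914.5242     6,521.0864      56,446.8679
P = 914.5242.
Convexity = Σ t(t+1)·PV / [P·(1+y)²] = 56,446.8679 / (914.5242 × 1.085764) = 56.84722.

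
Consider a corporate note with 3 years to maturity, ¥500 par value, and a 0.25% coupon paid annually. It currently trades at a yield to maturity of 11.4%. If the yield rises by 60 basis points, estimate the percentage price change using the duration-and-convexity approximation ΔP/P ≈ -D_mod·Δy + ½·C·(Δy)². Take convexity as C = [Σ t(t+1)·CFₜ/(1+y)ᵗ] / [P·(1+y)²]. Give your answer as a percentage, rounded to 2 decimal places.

-1.59%

With y = 0.114:
  t   CF        PV=CF/(1+0.114)^t    t·PV        t(t+1)·PV
  1         1.25         1.1221         1.1221           2.2442
  2         1.25         1.0073         2.0145           6.0435
  3       501.25       362.5758     1,087.7274       4,350.9096
  Σ                    364.7051     1,090.8640       4,359.1973
P = 364.7051; D_Mac = 2.99108 yrs; D_mod = 2.68500 yrs; C = 9.63151.
Duration effect: -2.68500 × (+0.006) = -0.016110
Convexity effect: 0.5 × 9.63151 × (0.006)² = +0.0001734
ΔP/P ≈ -0.016110 + 0.0001734 = -0.015937 = -1.5937%.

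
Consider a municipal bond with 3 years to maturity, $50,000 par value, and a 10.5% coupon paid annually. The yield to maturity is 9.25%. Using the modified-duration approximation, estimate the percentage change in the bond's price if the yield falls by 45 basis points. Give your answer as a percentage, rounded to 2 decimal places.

Periodic yield y = 0.0925. Modified duration first:
  t   CF        PV=CF/(1+0.0925)^t    t·PV
  1     5,250.00     4,805.4920     4,805.4920
  2     5,250.00     4,398.6197     8,797.2393
  3    55,250.00    42,370.9250   127,112.7751
  Σ                 51,575.0367   140,715.5064
P = 51,575.0367; D_Mac = 2.72836 yrs; D_mod = 2.72836/(1+0.0925) = 2.49736 yrs.
ΔP/P ≈ -D_mod · Δy = -2.49736 × (-0.0045) = +0.011238 = +1.1238%.

+1.12%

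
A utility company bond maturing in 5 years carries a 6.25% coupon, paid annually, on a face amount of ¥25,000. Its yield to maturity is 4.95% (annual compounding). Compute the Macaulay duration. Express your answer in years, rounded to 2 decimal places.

4.46 years

Periodic yield y = 0.0495. Discount each cash flow and weight by its year:
  t   CF        PV=CF/(1+0.0495)^t    t·PV
  1     1,562.50     1,488.8042     1,488.8042
  2     1,562.50     1,418.5843     2,837.1685
  3     1,562.50     1,351.6763     4,055.0289
  4     1,562.50     1,287.9241     5,151.6962
  5    26,562.50    20,862.0380   104,310.1902
  Σ                 26,409.0268   117,842.8880
Price P = Σ PV = 26,409.0268.
Macaulay duration = Σ(t·PV) / P = 117,842.8880 / 26,409.0268 = 4.46222 years.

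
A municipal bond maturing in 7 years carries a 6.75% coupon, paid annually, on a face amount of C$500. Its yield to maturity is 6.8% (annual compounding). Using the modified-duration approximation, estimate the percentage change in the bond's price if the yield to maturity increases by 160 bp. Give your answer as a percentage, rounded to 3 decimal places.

Periodic yield y = 0.068. Modified duration first:
  t   CF        PV=CF/(1+0.068)^t    t·PV
  1        33.75        31.6011        31.6011
  2        33.75        29.5891        59.1781
  3        33.75        27.7051        83.1154
  4        33.75        25.9411       103.7645
  5        33.75        24.2894       121.4472
  6        33.75        22.7429       136.4575
  7       533.75       336.7744     2,357.4211
  Σ                    498.6432     2,892.9849
P = 498.6432; D_Mac = 5.80171 yrs; D_mod = 5.80171/(1+0.068) = 5.43232 yrs.
ΔP/P ≈ -D_mod · Δy = -5.43232 × (+0.016) = -0.086917 = -8.6917%.

-8.692%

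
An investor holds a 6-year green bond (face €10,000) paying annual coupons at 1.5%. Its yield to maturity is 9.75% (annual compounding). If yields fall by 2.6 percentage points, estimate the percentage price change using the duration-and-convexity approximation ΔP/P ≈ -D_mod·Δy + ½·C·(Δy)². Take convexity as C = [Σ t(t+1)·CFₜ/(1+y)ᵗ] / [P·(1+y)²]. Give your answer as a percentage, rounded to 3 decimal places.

+14.642%

With y = 0.0975:
  t   CF        PV=CF/(1+0.0975)^t    t·PV        t(t+1)·PV
  1       150.00       136.6743       136.6743         273.3485
  2       150.00       124.5324       249.0647         747.1941
  3       150.00       113.4691       340.4073       1,361.6294
  4       150.00       103.3887       413.5549       2,067.7743
  5       150.00        94.2038       471.0192       2,826.1153
  6    10,150.00     5,808.1640    34,848.9838     243,942.8869
  Σ                  6,380.4323    36,459.7042     251,218.9486
P = 6,380.4323; D_Mac = 5.71430 yrs; D_mod = 5.20665 yrs; C = 32.68837.
Duration effect: -5.20665 × (-0.026) = +0.135373
Convexity effect: 0.5 × 32.68837 × (-0.026)² = +0.0110487
ΔP/P ≈ +0.135373 + 0.0110487 = +0.146422 = +14.6422%.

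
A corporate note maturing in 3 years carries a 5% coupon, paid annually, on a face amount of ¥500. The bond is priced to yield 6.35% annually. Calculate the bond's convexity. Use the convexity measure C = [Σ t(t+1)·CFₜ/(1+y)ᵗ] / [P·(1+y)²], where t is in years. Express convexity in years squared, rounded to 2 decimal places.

With y = 0.0635:
  t   CF        PV=CF/(1+0.0635)^t    t·PV        t(t+1)·PV
  1        25.00        23.5073        23.5073          47.0146
  2        25.00        22.1037        44.2074         132.6222
  3       525.00       436.4624     1,309.3872       5,237.5486
  Σ                    482.0734     1,377.1018       5,417.1854
P = 482.0734.
Convexity = Σ t(t+1)·PV / [P·(1+y)²] = 5,417.1854 / (482.0734 × 1.131032) = 9.93540.

9.94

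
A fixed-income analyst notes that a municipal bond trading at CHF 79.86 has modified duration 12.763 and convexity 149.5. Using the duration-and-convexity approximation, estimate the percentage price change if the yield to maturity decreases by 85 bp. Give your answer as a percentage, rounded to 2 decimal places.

Duration effect: -D_mod·Δy = -12.763 × (-0.0085) = +0.1084855
Convexity effect: ½·C·(Δy)² = 0.5 × 149.5 × (-0.0085)² = +0.0054006875
ΔP/P ≈ +0.1084855 + 0.0054006875 = +0.1138861875
= +11.38861875%.

+11.39%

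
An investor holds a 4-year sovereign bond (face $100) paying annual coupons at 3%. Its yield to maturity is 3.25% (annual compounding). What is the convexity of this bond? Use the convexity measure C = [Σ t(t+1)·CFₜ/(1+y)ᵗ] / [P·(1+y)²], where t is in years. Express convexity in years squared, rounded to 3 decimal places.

With y = 0.0325:
  t   CF        PV=CF/(1+0.0325)^t    t·PV        t(t+1)·PV
  1         3.00         2.9056         2.9056           5.8111
  2         3.00         2.8141         5.6282          16.8847
  3         3.00         2.7255         8.1766          32.7064
  4       103.00        90.6310       362.5242       1,812.6209
  Σ                     99.0763       379.2346       1,868.0231
P = 99.0763.
Convexity = Σ t(t+1)·PV / [P·(1+y)²] = 1,868.0231 / (99.0763 × 1.066056) = 17.68612.

17.686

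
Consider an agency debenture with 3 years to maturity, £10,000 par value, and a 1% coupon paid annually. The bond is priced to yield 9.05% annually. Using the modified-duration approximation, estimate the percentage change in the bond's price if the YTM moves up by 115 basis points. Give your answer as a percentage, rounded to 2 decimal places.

-3.13%

Periodic yield y = 0.0905. Modified duration first:
  t   CF        PV=CF/(1+0.0905)^t    t·PV
  1       100.00        91.7011        91.7011
  2       100.00        84.0908       168.1817
  3    10,100.00     7,788.3303    23,364.9910
  Σ                  7,964.1222    23,624.8738
P = 7,964.1222; D_Mac = 2.96641 yrs; D_mod = 2.96641/(1+0.0905) = 2.72023 yrs.
ΔP/P ≈ -D_mod · Δy = -2.72023 × (+0.0115) = -0.031283 = -3.1283%.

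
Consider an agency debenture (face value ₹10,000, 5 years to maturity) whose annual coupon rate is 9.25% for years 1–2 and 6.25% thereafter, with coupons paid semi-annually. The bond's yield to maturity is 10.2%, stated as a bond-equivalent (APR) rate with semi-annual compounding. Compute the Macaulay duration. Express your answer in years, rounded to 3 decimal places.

Periodic yield y = 0.051. Discount each cash flow and weight by its period:
  t   CF        PV=CF/(1+0.051)^t    t·PV
  1       462.50       440.0571       440.0571
  2       462.50       418.7032       837.4064
  3       462.50       398.3856     1,195.1567
  4       462.50       379.0538     1,516.2153
  5       312.50       243.6893     1,218.4464
  6       312.50       231.8642     1,391.1853
  7       312.50       220.6130     1,544.2907
  8       312.50       209.9077     1,679.2613
  9       312.50       199.7218     1,797.4966
  10   10,312.50     6,271.0000    62,710.0001
  Σ                  9,012.9957    74,329.5159
Price P = Σ PV = 9,012.9957.
Macaulay duration = Σ(t·PV) / P = 74,329.5159 / 9,012.9957 = 8.24693 half-year periods.
In years: 8.24693 / 2 = 4.12346 years.

4.123 years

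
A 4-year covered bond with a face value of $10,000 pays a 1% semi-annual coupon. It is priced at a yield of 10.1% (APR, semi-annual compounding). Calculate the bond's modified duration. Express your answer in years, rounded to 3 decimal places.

Periodic yield y = 0.0505. First find Macaulay duration:
  t   CF        PV=CF/(1+0.0505)^t    t·PV
  1        50.00        47.5964        47.5964
  2        50.00        45.3083        90.6166
  3        50.00        43.1302       129.3907
  4        50.00        41.0569       164.2275
  5        50.00        39.0832       195.4158
  6        50.00        37.2043       223.2261
  7        50.00        35.4158       247.9109
  8    10,050.00     6,776.3778    54,211.0220
  Σ                  7,065.1729    55,309.4060
P = 7,065.1729; Macaulay duration = 55,309.4060 / 7,065.1729 = 7.82846 half-year periods = 3.91423 years.
Modified duration = D_Mac / (1 + y) = 3.91423 / 1.0505 = 3.72606 years.

3.726 years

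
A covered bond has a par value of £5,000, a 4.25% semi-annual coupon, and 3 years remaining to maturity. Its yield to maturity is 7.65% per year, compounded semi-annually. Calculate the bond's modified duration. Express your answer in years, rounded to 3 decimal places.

2.735 years

Periodic yield y = 0.03825. First find Macaulay duration:
  t   CF        PV=CF/(1+0.03825)^t    t·PV
  1       106.25       102.3357       102.3357
  2       106.25        98.5655       197.1311
  3       106.25        94.9343       284.8029
  4       106.25        91.4368       365.7473
  5       106.25        88.0682       440.3411
  6     5,106.25     4,076.5281    24,459.1683
  Σ                  4,551.8686    25,849.5264
P = 4,551.8686; Macaulay duration = 25,849.5264 / 4,551.8686 = 5.67888 half-year periods = 2.83944 years.
Modified duration = D_Mac / (1 + y) = 2.83944 / 1.03825 = 2.73483 years.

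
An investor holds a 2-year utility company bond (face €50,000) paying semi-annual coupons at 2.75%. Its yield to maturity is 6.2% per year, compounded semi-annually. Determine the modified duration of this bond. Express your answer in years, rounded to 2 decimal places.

1.90 years

Periodic yield y = 0.031. First find Macaulay duration:
  t   CF        PV=CF/(1+0.031)^t    t·PV
  1       687.50       666.8283       666.8283
  2       687.50       646.7782     1,293.5564
  3       687.50       627.3309     1,881.9928
  4    50,687.50    44,860.7170   179,442.8679
  Σ                 46,801.6544   183,285.2455
P = 46,801.6544; Macaulay duration = 183,285.2455 / 46,801.6544 = 3.91621 half-year periods = 1.95811 years.
Modified duration = D_Mac / (1 + y) = 1.95811 / 1.031 = 1.89923 years.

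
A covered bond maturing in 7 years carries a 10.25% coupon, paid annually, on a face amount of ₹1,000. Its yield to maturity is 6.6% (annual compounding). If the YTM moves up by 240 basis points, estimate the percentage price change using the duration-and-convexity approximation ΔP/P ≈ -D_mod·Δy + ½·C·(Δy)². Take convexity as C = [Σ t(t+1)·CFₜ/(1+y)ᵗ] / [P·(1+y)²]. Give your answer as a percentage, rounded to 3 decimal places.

-11.324%

With y = 0.066:
  t   CF        PV=CF/(1+0.066)^t    t·PV        t(t+1)·PV
  1       102.50        96.1538        96.1538         192.3077
  2       102.50        90.2006       180.4012         541.2036
  3       102.50        84.6160       253.8479       1,015.3914
  4       102.50        79.3771       317.5083       1,587.5413
  5       102.50        74.4625       372.3127       2,233.8762
  6       102.50        69.8523       419.1137       2,933.7961
  7     1,102.50       704.8199     4,933.7394      39,469.9151
  Σ                  1,199.4822     6,573.0770      47,974.0315
P = 1,199.4822; D_Mac = 5.47993 yrs; D_mod = 5.14065 yrs; C = 35.19638.
Duration effect: -5.14065 × (+0.024) = -0.123376
Convexity effect: 0.5 × 35.19638 × (0.024)² = +0.0101366
ΔP/P ≈ -0.123376 + 0.0101366 = -0.113239 = -11.3239%.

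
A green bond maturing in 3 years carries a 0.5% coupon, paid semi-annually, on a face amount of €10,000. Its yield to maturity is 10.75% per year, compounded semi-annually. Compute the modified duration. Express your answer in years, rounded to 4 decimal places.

Periodic yield y = 0.05375. First find Macaulay duration:
  t   CF        PV=CF/(1+0.05375)^t    t·PV
  1        25.00        23.7248        23.7248
  2        25.00        22.5146        45.0293
  3        25.00        21.3662        64.0986
  4        25.00        20.2763        81.1054
  5        25.00        19.2421        96.2104
  6    10,025.00     7,322.4912    43,934.9469
  Σ                  7,429.6152    44,245.1153
P = 7,429.6152; Macaulay duration = 44,245.1153 / 7,429.6152 = 5.95524 half-year periods = 2.97762 years.
Modified duration = D_Mac / (1 + y) = 2.97762 / 1.05375 = 2.82573 years.

2.8257 years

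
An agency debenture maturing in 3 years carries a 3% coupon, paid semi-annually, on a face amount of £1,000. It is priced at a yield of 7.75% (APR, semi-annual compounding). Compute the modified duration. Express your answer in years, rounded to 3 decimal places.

2.775 years

Periodic yield y = 0.03875. First find Macaulay duration:
  t   CF        PV=CF/(1+0.03875)^t    t·PV
  1        15.00        14.4404        14.4404
  2        15.00        13.9017        27.8035
  3        15.00        13.3831        40.1494
  4        15.00        12.8839        51.5356
  5        15.00        12.4033        62.0163
  6     1,015.00       807.9785     4,847.8712
  Σ                    874.9910     5,043.8164
P = 874.9910; Macaulay duration = 5,043.8164 / 874.9910 = 5.76442 half-year periods = 2.88221 years.
Modified duration = D_Mac / (1 + y) = 2.88221 / 1.03875 = 2.77469 years.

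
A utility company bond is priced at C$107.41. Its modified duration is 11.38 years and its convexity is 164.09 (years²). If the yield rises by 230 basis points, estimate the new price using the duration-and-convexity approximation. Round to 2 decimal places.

Duration effect: -D_mod·Δy = -11.38 × (+0.023) = -0.261740
Convexity effect: ½·C·(Δy)² = 0.5 × 164.09 × (0.023)² = +0.043401805
ΔP/P ≈ -0.261740 + 0.043401805 = -0.218338195
New price ≈ 107.41 × (1 - 0.218338195) = 83.95829447505.

C$83.96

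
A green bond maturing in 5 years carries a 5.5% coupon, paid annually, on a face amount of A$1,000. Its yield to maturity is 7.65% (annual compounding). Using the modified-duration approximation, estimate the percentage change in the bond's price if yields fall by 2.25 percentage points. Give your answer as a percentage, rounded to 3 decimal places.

+9.362%

Periodic yield y = 0.0765. Modified duration first:
  t   CF        PV=CF/(1+0.0765)^t    t·PV
  1        55.00        51.0915        51.0915
  2        55.00        47.4608        94.9215
  3        55.00        44.0880       132.2641
  4        55.00        40.9550       163.8199
  5     1,055.00       729.7638     3,648.8188
  Σ                    913.3590     4,090.9157
P = 913.3590; D_Mac = 4.47898 yrs; D_mod = 4.47898/(1+0.0765) = 4.16069 yrs.
ΔP/P ≈ -D_mod · Δy = -4.16069 × (-0.0225) = +0.093615 = +9.3615%.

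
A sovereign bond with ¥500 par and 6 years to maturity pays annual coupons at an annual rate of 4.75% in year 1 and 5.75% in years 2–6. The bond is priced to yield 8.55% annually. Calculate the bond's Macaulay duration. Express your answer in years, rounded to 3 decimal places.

Periodic yield y = 0.0855. Discount each cash flow and weight by its year:
  t   CF        PV=CF/(1+0.0855)^t    t·PV
  1        23.75        21.8793        21.8793
  2        28.75        24.3993        48.7987
  3        28.75        22.4775        67.4326
  4        28.75        20.7071        82.8283
  5        28.75        19.0761        95.3803
  6       528.75       323.2000     1,939.2003
  Σ                    431.7394     2,255.5194
Price P = Σ PV = 431.7394.
Macaulay duration = Σ(t·PV) / P = 2,255.5194 / 431.7394 = 5.22426 years.

5.224 years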